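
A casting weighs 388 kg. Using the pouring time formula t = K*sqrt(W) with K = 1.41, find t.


Formula: t = K * sqrt(W)
sqrt(W) = sqrt(388) = 19.69772
t = 1.41 * 19.69772 = 27.7738 s

Answer: 27.7738 s


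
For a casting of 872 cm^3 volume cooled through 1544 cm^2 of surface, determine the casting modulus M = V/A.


Formula: Casting Modulus M = V / A
M = 872 cm^3 / 1544 cm^2 = 0.5648 cm

Final answer: 0.5648 cm


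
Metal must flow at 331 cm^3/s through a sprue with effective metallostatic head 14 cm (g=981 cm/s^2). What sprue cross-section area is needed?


Formula: v = sqrt(2*g*h), A = Q/v
Velocity: v = sqrt(2 * 981 * 14) = sqrt(27468) = 165.7347 cm/s
Sprue area: A = Q / v = 331 / 165.7347 = 1.9972 cm^2

Final answer: 1.9972 cm^2


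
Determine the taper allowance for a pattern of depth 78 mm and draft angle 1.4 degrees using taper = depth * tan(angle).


Formula: taper = depth * tan(draft_angle)
tan(1.4 deg) = 0.0244395
taper = 78 mm * 0.0244395 = 1.9063 mm

Final answer: 1.9063 mm


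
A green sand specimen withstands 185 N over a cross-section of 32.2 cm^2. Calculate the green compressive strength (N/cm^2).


Formula: Compressive Strength = Force / Area
Strength = 185 N / 32.2 cm^2 = 5.7453 N/cm^2

Answer: 5.7453 N/cm^2


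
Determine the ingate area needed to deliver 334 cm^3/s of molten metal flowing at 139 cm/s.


Formula: A_ingate = Q / v  (continuity equation)
A = 334 cm^3/s / 139 cm/s = 2.4029 cm^2

2.4029 cm^2


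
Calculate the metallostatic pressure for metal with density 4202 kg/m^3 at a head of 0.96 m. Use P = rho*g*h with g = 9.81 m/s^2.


Formula: P = rho * g * h
rho * g = 4202 * 9.81 = 41221.62 N/m^3
P = 41221.62 * 0.96 = 39572.7552 Pa


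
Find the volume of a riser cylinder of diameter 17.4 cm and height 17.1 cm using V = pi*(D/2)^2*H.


Formula: V = pi * (D/2)^2 * H  (cylinder volume)
Radius = D/2 = 17.4/2 = 8.7 cm
V = pi * 8.7^2 * 17.1 = 4066.1602 cm^3

Final answer: 4066.1602 cm^3


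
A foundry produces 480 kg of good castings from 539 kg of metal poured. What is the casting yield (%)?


Formula: Casting Yield = (W_good / W_total) * 100
Yield = (480 kg / 539 kg) * 100 = 89.0538%

89.0538%


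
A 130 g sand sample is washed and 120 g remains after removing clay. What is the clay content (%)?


Formula: Clay% = (W_total - W_washed) / W_total * 100
Clay mass = 130 - 120 = 10 g
Clay% = 10 / 130 * 100 = 7.6923%

7.6923%


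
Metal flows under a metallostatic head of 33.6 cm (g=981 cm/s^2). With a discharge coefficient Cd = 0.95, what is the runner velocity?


Formula: v = Cd * sqrt(2 * g * h)  (Torricelli with discharge coefficient)
2*g*h = 2 * 981 * 33.6 = 65923.2 cm^2/s^2
sqrt(65923.2) = 256.75514 cm/s
v = 0.95 * 256.75514 = 243.9174 cm/s


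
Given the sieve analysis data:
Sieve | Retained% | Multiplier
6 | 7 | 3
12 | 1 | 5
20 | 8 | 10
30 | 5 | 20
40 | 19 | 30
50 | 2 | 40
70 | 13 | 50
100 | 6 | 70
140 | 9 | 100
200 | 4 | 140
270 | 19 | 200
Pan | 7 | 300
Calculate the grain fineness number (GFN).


Formula: GFN = sum(pct * multiplier) / sum(pct)
sum(pct * multiplier) = 9286
sum(pct) = 100
GFN = 9286 / 100 = 92.86


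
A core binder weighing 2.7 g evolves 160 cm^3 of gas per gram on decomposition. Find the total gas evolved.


Formula: V_gas = W_binder * gas_evolution_rate
V = 2.7 g * 160 cm^3/g = 432.0000 cm^3


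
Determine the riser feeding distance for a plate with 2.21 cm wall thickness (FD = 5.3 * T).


Formula: FD = 5.3 * T  (riser feeding-distance rule)
FD = 5.3 * 2.21 cm = 11.7130 cm

Final answer: 11.7130 cm


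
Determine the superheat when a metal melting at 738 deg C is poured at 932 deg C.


Formula: Superheat = T_pour - T_melt
Superheat = 932 - 738 = 194 deg C

Final answer: 194 deg C


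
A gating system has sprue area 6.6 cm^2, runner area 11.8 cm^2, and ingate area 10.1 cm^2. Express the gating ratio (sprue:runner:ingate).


Sprue:Runner:Ingate = 1 : 11.8/6.6 : 10.1/6.6 = 1:1.79:1.53

Final answer: 1:1.79:1.53


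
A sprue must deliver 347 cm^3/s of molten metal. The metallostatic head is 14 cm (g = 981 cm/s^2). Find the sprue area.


Formula: v = sqrt(2*g*h), A = Q/v
Velocity: v = sqrt(2 * 981 * 14) = sqrt(27468) = 165.7347 cm/s
Sprue area: A = Q / v = 347 / 165.7347 = 2.0937 cm^2

Answer: 2.0937 cm^2


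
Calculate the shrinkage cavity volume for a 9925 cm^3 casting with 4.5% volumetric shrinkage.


Formula: V_shrink = V_casting * shrinkage_pct / 100
V_shrink = 9925 cm^3 * 4.5 / 100 = 446.6250 cm^3

Answer: 446.6250 cm^3


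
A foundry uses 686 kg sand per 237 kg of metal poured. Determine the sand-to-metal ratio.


Formula: Sand-to-Metal Ratio = W_sand / W_metal
Ratio = 686 kg / 237 kg = 2.8945

2.8945


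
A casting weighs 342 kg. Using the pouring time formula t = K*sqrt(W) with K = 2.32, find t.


Formula: t = K * sqrt(W)
sqrt(W) = sqrt(342) = 18.49324
t = 2.32 * 18.49324 = 42.9043 s

42.9043 s


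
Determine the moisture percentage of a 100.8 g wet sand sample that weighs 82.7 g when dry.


Formula: MC = (W_wet - W_dry) / W_wet * 100
Water mass = 100.8 - 82.7 = 18.1 g
MC = 18.1 / 100.8 * 100 = 17.9563%


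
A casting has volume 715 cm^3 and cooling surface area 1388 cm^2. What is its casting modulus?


Formula: Casting Modulus M = V / A
M = 715 cm^3 / 1388 cm^2 = 0.5151 cm

0.5151 cm


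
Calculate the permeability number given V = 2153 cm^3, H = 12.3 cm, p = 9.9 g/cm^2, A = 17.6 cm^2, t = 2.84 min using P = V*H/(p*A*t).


Formula: Permeability Number P = (V * H) / (p * A * t)
Numerator: V * H = 2153 * 12.3 = 26481.9
Denominator: p * A * t = 9.9 * 17.6 * 2.84 = 494.8416
P = 26481.9 / 494.8416 = 53.5159

Answer: 53.5159


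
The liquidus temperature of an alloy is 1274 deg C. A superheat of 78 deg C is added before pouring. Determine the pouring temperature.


Formula: T_pour = T_melt + Superheat
T_pour = 1274 + 78 = 1352 deg C

Final answer: 1352 deg C


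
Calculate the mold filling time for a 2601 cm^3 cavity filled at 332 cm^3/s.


Formula: t_fill = V_mold / Q_flow
t = 2601 cm^3 / 332 cm^3/s = 7.8343 s

Final answer: 7.8343 s


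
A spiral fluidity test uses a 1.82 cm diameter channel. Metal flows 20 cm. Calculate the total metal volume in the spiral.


Formula: V = pi * (d/2)^2 * L  (cylinder volume)
Radius = 1.82/2 = 0.91 cm
V = pi * 0.91^2 * 20 = 52.0311 cm^3

Final answer: 52.0311 cm^3


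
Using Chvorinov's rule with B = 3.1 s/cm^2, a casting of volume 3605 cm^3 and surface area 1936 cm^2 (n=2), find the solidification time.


Formula: t_s = B * (V/A)^n  (Chvorinov's rule, n=2)
Modulus M = V/A = 3605/1936 = 1.862087 cm
M^2 = 1.862087^2 = 3.467368 cm^2
t_s = 3.1 * 3.467368 = 10.7488 s

Answer: 10.7488 s


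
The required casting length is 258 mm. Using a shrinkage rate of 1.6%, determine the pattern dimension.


Formula: L_pattern = L_casting * (1 + shrinkage_rate/100)
Shrinkage factor = 1 + 1.6/100 = 1.016
L_pattern = 258 mm * 1.016 = 262.1280 mm

Answer: 262.1280 mm


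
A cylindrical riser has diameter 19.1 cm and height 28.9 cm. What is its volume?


Formula: V = pi * (D/2)^2 * H  (cylinder volume)
Radius = D/2 = 19.1/2 = 9.55 cm
V = pi * 9.55^2 * 28.9 = 8280.4599 cm^3


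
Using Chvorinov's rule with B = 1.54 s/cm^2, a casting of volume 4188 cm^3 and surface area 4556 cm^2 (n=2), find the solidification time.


Formula: t_s = B * (V/A)^n  (Chvorinov's rule, n=2)
Modulus M = V/A = 4188/4556 = 0.919227 cm
M^2 = 0.919227^2 = 0.844978 cm^2
t_s = 1.54 * 0.844978 = 1.3013 s


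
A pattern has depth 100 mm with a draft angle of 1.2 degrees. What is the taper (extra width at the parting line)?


Formula: taper = depth * tan(draft_angle)
tan(1.2 deg) = 0.0209470
taper = 100 mm * 0.0209470 = 2.0947 mm

Answer: 2.0947 mm


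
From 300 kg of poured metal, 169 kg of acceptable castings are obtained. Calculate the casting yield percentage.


Formula: Casting Yield = (W_good / W_total) * 100
Yield = (169 kg / 300 kg) * 100 = 56.3333%

Answer: 56.3333%


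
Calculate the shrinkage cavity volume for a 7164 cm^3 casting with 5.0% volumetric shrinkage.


Formula: V_shrink = V_casting * shrinkage_pct / 100
V_shrink = 7164 cm^3 * 5.0 / 100 = 358.2000 cm^3

Answer: 358.2000 cm^3


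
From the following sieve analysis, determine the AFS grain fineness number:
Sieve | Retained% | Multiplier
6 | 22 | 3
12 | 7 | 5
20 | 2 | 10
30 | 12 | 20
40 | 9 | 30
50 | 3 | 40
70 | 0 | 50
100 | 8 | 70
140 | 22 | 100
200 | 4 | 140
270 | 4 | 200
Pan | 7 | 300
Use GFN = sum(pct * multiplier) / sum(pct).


Formula: GFN = sum(pct * multiplier) / sum(pct)
sum(pct * multiplier) = 6971
sum(pct) = 100
GFN = 6971 / 100 = 69.71

Final answer: 69.71


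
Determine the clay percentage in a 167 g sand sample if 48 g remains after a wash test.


Formula: Clay% = (W_total - W_washed) / W_total * 100
Clay mass = 167 - 48 = 119 g
Clay% = 119 / 167 * 100 = 71.2575%

71.2575%


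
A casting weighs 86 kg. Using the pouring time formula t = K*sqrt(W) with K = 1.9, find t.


Formula: t = K * sqrt(W)
sqrt(W) = sqrt(86) = 9.27362
t = 1.9 * 9.27362 = 17.6199 s


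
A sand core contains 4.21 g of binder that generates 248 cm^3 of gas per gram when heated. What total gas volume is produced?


Formula: V_gas = W_binder * gas_evolution_rate
V = 4.21 g * 248 cm^3/g = 1044.0800 cm^3

Final answer: 1044.0800 cm^3


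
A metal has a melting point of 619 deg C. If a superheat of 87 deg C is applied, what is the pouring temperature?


Formula: T_pour = T_melt + Superheat
T_pour = 619 + 87 = 706 deg C

Final answer: 706 deg C


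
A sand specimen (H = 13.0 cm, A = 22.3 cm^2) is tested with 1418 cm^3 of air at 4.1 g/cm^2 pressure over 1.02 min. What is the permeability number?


Formula: Permeability Number P = (V * H) / (p * A * t)
Numerator: V * H = 1418 * 13.0 = 18434.0
Denominator: p * A * t = 4.1 * 22.3 * 1.02 = 93.2586
P = 18434.0 / 93.2586 = 197.6654


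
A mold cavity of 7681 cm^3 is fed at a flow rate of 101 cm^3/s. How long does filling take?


Formula: t_fill = V_mold / Q_flow
t = 7681 cm^3 / 101 cm^3/s = 76.0495 s


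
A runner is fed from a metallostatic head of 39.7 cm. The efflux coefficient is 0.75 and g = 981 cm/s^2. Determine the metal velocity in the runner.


Formula: v = Cd * sqrt(2 * g * h)  (Torricelli with discharge coefficient)
2*g*h = 2 * 981 * 39.7 = 77891.4 cm^2/s^2
sqrt(77891.4) = 279.09031 cm/s
v = 0.75 * 279.09031 = 209.3177 cm/s


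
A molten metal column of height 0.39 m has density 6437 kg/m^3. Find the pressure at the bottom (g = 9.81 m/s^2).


Formula: P = rho * g * h
rho * g = 6437 * 9.81 = 63146.97 N/m^3
P = 63146.97 * 0.39 = 24627.3183 Pa

Final answer: 24627.3183 Pa


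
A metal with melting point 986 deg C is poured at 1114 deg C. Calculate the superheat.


Formula: Superheat = T_pour - T_melt
Superheat = 1114 - 986 = 128 deg C

Answer: 128 deg C


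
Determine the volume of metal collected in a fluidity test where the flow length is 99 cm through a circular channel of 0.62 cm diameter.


Formula: V = pi * (d/2)^2 * L  (cylinder volume)
Radius = 0.62/2 = 0.31 cm
V = pi * 0.31^2 * 99 = 29.8888 cm^3

29.8888 cm^3


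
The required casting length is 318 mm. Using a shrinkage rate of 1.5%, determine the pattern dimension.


Formula: L_pattern = L_casting * (1 + shrinkage_rate/100)
Shrinkage factor = 1 + 1.5/100 = 1.015
L_pattern = 318 mm * 1.015 = 322.7700 mm


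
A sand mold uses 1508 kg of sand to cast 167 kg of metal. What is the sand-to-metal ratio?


Formula: Sand-to-Metal Ratio = W_sand / W_metal
Ratio = 1508 kg / 167 kg = 9.0299

9.0299


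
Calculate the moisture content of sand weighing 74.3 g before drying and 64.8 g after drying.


Formula: MC = (W_wet - W_dry) / W_wet * 100
Water mass = 74.3 - 64.8 = 9.5 g
MC = 9.5 / 74.3 * 100 = 12.7860%

Answer: 12.7860%


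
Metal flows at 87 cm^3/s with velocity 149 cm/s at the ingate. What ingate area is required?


Formula: A_ingate = Q / v  (continuity equation)
A = 87 cm^3/s / 149 cm/s = 0.5839 cm^2

Answer: 0.5839 cm^2


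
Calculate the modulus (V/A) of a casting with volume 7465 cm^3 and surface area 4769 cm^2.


Formula: Casting Modulus M = V / A
M = 7465 cm^3 / 4769 cm^2 = 1.5653 cm

Final answer: 1.5653 cm


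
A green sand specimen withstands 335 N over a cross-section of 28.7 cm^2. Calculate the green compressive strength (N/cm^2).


Formula: Compressive Strength = Force / Area
Strength = 335 N / 28.7 cm^2 = 11.6725 N/cm^2

Final answer: 11.6725 N/cm^2


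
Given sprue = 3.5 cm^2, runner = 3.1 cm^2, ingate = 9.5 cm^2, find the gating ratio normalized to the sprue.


Sprue:Runner:Ingate = 1 : 3.1/3.5 : 9.5/3.5 = 1:0.89:2.71

1:0.89:2.71


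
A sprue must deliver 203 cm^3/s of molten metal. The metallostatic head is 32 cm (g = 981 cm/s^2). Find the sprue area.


Formula: v = sqrt(2*g*h), A = Q/v
Velocity: v = sqrt(2 * 981 * 32) = sqrt(62784) = 250.5674 cm/s
Sprue area: A = Q / v = 203 / 250.5674 = 0.8102 cm^2

0.8102 cm^2


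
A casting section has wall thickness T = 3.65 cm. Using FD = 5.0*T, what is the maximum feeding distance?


Formula: FD = 5.0 * T  (riser feeding-distance rule)
FD = 5.0 * 3.65 cm = 18.2500 cm

Answer: 18.2500 cm


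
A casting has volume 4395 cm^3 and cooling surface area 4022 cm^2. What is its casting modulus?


Formula: Casting Modulus M = V / A
M = 4395 cm^3 / 4022 cm^2 = 1.0927 cm

1.0927 cm


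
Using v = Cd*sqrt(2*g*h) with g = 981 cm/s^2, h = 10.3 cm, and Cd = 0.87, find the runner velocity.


Formula: v = Cd * sqrt(2 * g * h)  (Torricelli with discharge coefficient)
2*g*h = 2 * 981 * 10.3 = 20208.6 cm^2/s^2
sqrt(20208.6) = 142.15696 cm/s
v = 0.87 * 142.15696 = 123.6766 cm/s


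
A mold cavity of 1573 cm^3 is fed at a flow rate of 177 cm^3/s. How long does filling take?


Formula: t_fill = V_mold / Q_flow
t = 1573 cm^3 / 177 cm^3/s = 8.8870 s

8.8870 s


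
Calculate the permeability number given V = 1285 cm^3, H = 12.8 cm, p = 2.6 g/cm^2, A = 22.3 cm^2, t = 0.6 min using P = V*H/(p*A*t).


Formula: Permeability Number P = (V * H) / (p * A * t)
Numerator: V * H = 1285 * 12.8 = 16448.0
Denominator: p * A * t = 2.6 * 22.3 * 0.6 = 34.788
P = 16448.0 / 34.788 = 472.8067

472.8067


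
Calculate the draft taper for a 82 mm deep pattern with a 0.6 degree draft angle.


Formula: taper = depth * tan(draft_angle)
tan(0.6 deg) = 0.0104724
taper = 82 mm * 0.0104724 = 0.8587 mm

0.8587 mm


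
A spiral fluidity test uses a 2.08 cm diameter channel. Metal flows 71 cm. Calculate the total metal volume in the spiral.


Formula: V = pi * (d/2)^2 * L  (cylinder volume)
Radius = 2.08/2 = 1.04 cm
V = pi * 1.04^2 * 71 = 241.2542 cm^3

241.2542 cm^3


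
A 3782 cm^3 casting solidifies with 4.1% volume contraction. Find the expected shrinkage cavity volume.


Formula: V_shrink = V_casting * shrinkage_pct / 100
V_shrink = 3782 cm^3 * 4.1 / 100 = 155.0620 cm^3

155.0620 cm^3


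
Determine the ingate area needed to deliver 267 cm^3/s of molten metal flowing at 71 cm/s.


Formula: A_ingate = Q / v  (continuity equation)
A = 267 cm^3/s / 71 cm/s = 3.7606 cm^2

3.7606 cm^2


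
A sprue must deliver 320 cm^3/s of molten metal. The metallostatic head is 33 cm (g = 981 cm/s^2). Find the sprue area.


Formula: v = sqrt(2*g*h), A = Q/v
Velocity: v = sqrt(2 * 981 * 33) = sqrt(64746) = 254.4524 cm/s
Sprue area: A = Q / v = 320 / 254.4524 = 1.2576 cm^2

Answer: 1.2576 cm^2


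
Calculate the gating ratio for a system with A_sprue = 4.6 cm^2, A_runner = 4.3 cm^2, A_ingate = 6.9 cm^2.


Sprue:Runner:Ingate = 1 : 4.3/4.6 : 6.9/4.6 = 1:0.93:1.50


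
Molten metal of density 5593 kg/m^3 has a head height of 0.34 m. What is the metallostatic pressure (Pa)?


Formula: P = rho * g * h
rho * g = 5593 * 9.81 = 54867.33 N/m^3
P = 54867.33 * 0.34 = 18654.8922 Pa

Final answer: 18654.8922 Pa


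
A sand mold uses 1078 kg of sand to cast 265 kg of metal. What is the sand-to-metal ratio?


Formula: Sand-to-Metal Ratio = W_sand / W_metal
Ratio = 1078 kg / 265 kg = 4.0679

4.0679


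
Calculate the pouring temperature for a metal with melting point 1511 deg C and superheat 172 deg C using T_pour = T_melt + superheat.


Formula: T_pour = T_melt + Superheat
T_pour = 1511 + 172 = 1683 deg C

Answer: 1683 deg C


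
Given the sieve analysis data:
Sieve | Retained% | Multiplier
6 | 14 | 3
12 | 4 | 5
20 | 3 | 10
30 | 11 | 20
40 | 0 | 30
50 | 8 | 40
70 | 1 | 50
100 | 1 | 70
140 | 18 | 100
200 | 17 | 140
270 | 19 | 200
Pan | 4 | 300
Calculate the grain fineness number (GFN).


Formula: GFN = sum(pct * multiplier) / sum(pct)
sum(pct * multiplier) = 9932
sum(pct) = 100
GFN = 9932 / 100 = 99.32


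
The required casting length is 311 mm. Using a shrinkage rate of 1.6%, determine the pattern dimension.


Formula: L_pattern = L_casting * (1 + shrinkage_rate/100)
Shrinkage factor = 1 + 1.6/100 = 1.016
L_pattern = 311 mm * 1.016 = 315.9760 mm

315.9760 mm


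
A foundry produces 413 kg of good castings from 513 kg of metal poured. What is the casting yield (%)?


Formula: Casting Yield = (W_good / W_total) * 100
Yield = (413 kg / 513 kg) * 100 = 80.5068%

Answer: 80.5068%


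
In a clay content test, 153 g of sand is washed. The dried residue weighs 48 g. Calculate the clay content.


Formula: Clay% = (W_total - W_washed) / W_total * 100
Clay mass = 153 - 48 = 105 g
Clay% = 105 / 153 * 100 = 68.6275%

68.6275%


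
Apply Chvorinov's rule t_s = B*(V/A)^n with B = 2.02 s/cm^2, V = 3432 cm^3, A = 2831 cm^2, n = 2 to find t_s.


Formula: t_s = B * (V/A)^n  (Chvorinov's rule, n=2)
Modulus M = V/A = 3432/2831 = 1.212292 cm
M^2 = 1.212292^2 = 1.469652 cm^2
t_s = 2.02 * 1.469652 = 2.9687 s

Answer: 2.9687 s


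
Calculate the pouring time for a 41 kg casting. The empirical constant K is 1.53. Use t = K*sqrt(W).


Formula: t = K * sqrt(W)
sqrt(W) = sqrt(41) = 6.40312
t = 1.53 * 6.40312 = 9.7968 s

Answer: 9.7968 s


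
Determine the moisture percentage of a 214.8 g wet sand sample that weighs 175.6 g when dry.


Formula: MC = (W_wet - W_dry) / W_wet * 100
Water mass = 214.8 - 175.6 = 39.2 g
MC = 39.2 / 214.8 * 100 = 18.2495%

Answer: 18.2495%


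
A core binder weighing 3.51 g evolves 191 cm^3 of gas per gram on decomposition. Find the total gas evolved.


Formula: V_gas = W_binder * gas_evolution_rate
V = 3.51 g * 191 cm^3/g = 670.4100 cm^3

Answer: 670.4100 cm^3


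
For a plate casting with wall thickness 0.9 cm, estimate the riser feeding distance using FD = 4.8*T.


Formula: FD = 4.8 * T  (riser feeding-distance rule)
FD = 4.8 * 0.9 cm = 4.3200 cm


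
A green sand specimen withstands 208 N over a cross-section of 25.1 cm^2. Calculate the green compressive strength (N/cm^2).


Formula: Compressive Strength = Force / Area
Strength = 208 N / 25.1 cm^2 = 8.2869 N/cm^2

8.2869 N/cm^2


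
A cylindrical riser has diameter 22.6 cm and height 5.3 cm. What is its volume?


Formula: V = pi * (D/2)^2 * H  (cylinder volume)
Radius = D/2 = 22.6/2 = 11.3 cm
V = pi * 11.3^2 * 5.3 = 2126.0948 cm^3

2126.0948 cm^3


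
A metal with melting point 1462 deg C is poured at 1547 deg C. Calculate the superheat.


Formula: Superheat = T_pour - T_melt
Superheat = 1547 - 1462 = 85 deg C

Answer: 85 deg C


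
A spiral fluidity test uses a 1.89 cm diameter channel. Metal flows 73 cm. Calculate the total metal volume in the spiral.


Formula: V = pi * (d/2)^2 * L  (cylinder volume)
Radius = 1.89/2 = 0.945 cm
V = pi * 0.945^2 * 73 = 204.8030 cm^3

204.8030 cm^3


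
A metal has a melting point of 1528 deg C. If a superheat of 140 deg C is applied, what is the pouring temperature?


Formula: T_pour = T_melt + Superheat
T_pour = 1528 + 140 = 1668 deg C

Final answer: 1668 deg C


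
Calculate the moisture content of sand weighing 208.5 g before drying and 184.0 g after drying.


Formula: MC = (W_wet - W_dry) / W_wet * 100
Water mass = 208.5 - 184.0 = 24.5 g
MC = 24.5 / 208.5 * 100 = 11.7506%

Final answer: 11.7506%


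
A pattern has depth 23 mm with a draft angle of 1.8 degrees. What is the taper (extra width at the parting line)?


Formula: taper = depth * tan(draft_angle)
tan(1.8 deg) = 0.0314263
taper = 23 mm * 0.0314263 = 0.7228 mm

Final answer: 0.7228 mm


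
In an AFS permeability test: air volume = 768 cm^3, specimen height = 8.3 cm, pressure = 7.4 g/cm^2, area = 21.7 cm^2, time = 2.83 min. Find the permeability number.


Formula: Permeability Number P = (V * H) / (p * A * t)
Numerator: V * H = 768 * 8.3 = 6374.4
Denominator: p * A * t = 7.4 * 21.7 * 2.83 = 454.4414
P = 6374.4 / 454.4414 = 14.0269

Final answer: 14.0269


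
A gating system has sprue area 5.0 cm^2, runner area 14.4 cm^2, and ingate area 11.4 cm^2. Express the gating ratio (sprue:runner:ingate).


Sprue:Runner:Ingate = 1 : 14.4/5.0 : 11.4/5.0 = 1:2.88:2.28

Final answer: 1:2.88:2.28


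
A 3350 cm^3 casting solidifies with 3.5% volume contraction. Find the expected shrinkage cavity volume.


Formula: V_shrink = V_casting * shrinkage_pct / 100
V_shrink = 3350 cm^3 * 3.5 / 100 = 117.2500 cm^3

Final answer: 117.2500 cm^3


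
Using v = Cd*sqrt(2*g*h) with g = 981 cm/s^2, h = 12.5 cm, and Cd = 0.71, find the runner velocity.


Formula: v = Cd * sqrt(2 * g * h)  (Torricelli with discharge coefficient)
2*g*h = 2 * 981 * 12.5 = 24525.0 cm^2/s^2
sqrt(24525.0) = 156.60460 cm/s
v = 0.71 * 156.60460 = 111.1893 cm/s


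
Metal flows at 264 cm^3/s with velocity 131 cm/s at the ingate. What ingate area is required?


Formula: A_ingate = Q / v  (continuity equation)
A = 264 cm^3/s / 131 cm/s = 2.0153 cm^2

Answer: 2.0153 cm^2


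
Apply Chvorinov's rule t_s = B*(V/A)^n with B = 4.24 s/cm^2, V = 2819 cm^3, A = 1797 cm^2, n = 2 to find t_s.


Formula: t_s = B * (V/A)^n  (Chvorinov's rule, n=2)
Modulus M = V/A = 2819/1797 = 1.568726 cm
M^2 = 1.568726^2 = 2.460901 cm^2
t_s = 4.24 * 2.460901 = 10.4342 s

Answer: 10.4342 s


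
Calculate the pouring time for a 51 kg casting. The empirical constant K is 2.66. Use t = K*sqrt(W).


Formula: t = K * sqrt(W)
sqrt(W) = sqrt(51) = 7.14143
t = 2.66 * 7.14143 = 18.9962 s

18.9962 s


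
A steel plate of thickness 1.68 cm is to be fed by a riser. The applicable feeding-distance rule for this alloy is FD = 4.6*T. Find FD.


Formula: FD = 4.6 * T  (riser feeding-distance rule)
FD = 4.6 * 1.68 cm = 7.7280 cm

7.7280 cm


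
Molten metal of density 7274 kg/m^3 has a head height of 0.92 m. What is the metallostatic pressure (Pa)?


Formula: P = rho * g * h
rho * g = 7274 * 9.81 = 71357.94 N/m^3
P = 71357.94 * 0.92 = 65649.3048 Pa

Answer: 65649.3048 Pa


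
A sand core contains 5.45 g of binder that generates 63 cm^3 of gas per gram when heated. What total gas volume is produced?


Formula: V_gas = W_binder * gas_evolution_rate
V = 5.45 g * 63 cm^3/g = 343.3500 cm^3

Final answer: 343.3500 cm^3


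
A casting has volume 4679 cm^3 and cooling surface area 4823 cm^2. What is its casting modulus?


Formula: Casting Modulus M = V / A
M = 4679 cm^3 / 4823 cm^2 = 0.9701 cm

Answer: 0.9701 cm


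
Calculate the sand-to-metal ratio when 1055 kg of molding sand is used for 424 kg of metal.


Formula: Sand-to-Metal Ratio = W_sand / W_metal
Ratio = 1055 kg / 424 kg = 2.4882

Final answer: 2.4882


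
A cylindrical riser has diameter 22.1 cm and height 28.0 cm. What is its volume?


Formula: V = pi * (D/2)^2 * H  (cylinder volume)
Radius = D/2 = 22.1/2 = 11.05 cm
V = pi * 11.05^2 * 28.0 = 10740.6969 cm^3

Answer: 10740.6969 cm^3


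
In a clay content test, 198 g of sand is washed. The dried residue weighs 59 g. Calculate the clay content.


Formula: Clay% = (W_total - W_washed) / W_total * 100
Clay mass = 198 - 59 = 139 g
Clay% = 139 / 198 * 100 = 70.2020%

Final answer: 70.2020%


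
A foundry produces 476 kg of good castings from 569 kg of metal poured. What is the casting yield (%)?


Formula: Casting Yield = (W_good / W_total) * 100
Yield = (476 kg / 569 kg) * 100 = 83.6555%

Final answer: 83.6555%


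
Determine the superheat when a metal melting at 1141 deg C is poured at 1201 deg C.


Formula: Superheat = T_pour - T_melt
Superheat = 1201 - 1141 = 60 deg C

Answer: 60 deg C


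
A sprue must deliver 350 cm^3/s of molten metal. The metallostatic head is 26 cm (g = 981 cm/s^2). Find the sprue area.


Formula: v = sqrt(2*g*h), A = Q/v
Velocity: v = sqrt(2 * 981 * 26) = sqrt(51012) = 225.8584 cm/s
Sprue area: A = Q / v = 350 / 225.8584 = 1.5496 cm^2

Answer: 1.5496 cm^2


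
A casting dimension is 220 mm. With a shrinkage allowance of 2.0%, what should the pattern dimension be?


Formula: L_pattern = L_casting * (1 + shrinkage_rate/100)
Shrinkage factor = 1 + 2.0/100 = 1.02
L_pattern = 220 mm * 1.02 = 224.4000 mm

Final answer: 224.4000 mm


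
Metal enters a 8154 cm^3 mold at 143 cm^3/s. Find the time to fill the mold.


Formula: t_fill = V_mold / Q_flow
t = 8154 cm^3 / 143 cm^3/s = 57.0210 s

Final answer: 57.0210 s


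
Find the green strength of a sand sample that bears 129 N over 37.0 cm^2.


Formula: Compressive Strength = Force / Area
Strength = 129 N / 37.0 cm^2 = 3.4865 N/cm^2

Answer: 3.4865 N/cm^2


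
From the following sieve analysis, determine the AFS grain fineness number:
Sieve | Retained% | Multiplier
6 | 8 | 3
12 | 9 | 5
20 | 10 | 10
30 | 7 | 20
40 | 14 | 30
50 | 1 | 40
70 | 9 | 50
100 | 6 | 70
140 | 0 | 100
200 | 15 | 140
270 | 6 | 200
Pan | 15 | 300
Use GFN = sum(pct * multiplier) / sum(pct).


Formula: GFN = sum(pct * multiplier) / sum(pct)
sum(pct * multiplier) = 9439
sum(pct) = 100
GFN = 9439 / 100 = 94.39

Answer: 94.39


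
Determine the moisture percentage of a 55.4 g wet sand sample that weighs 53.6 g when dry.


Formula: MC = (W_wet - W_dry) / W_wet * 100
Water mass = 55.4 - 53.6 = 1.8 g
MC = 1.8 / 55.4 * 100 = 3.2491%

Answer: 3.2491%


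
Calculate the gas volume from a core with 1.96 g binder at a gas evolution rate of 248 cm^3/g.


Formula: V_gas = W_binder * gas_evolution_rate
V = 1.96 g * 248 cm^3/g = 486.0800 cm^3

486.0800 cm^3


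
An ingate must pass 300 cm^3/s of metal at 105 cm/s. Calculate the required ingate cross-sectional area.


Formula: A_ingate = Q / v  (continuity equation)
A = 300 cm^3/s / 105 cm/s = 2.8571 cm^2

Final answer: 2.8571 cm^2


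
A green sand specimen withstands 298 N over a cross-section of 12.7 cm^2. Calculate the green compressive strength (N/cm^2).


Formula: Compressive Strength = Force / Area
Strength = 298 N / 12.7 cm^2 = 23.4646 N/cm^2

Final answer: 23.4646 N/cm^2


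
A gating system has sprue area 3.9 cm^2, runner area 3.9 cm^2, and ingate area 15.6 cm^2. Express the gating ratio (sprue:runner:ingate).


Sprue:Runner:Ingate = 1 : 3.9/3.9 : 15.6/3.9 = 1:1.00:4.00

Final answer: 1:1.00:4.00


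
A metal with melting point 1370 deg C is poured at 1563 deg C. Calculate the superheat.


Formula: Superheat = T_pour - T_melt
Superheat = 1563 - 1370 = 193 deg C

193 deg C


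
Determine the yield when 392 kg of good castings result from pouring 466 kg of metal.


Formula: Casting Yield = (W_good / W_total) * 100
Yield = (392 kg / 466 kg) * 100 = 84.1202%

Final answer: 84.1202%


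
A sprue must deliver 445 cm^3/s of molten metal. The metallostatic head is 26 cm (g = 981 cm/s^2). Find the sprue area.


Formula: v = sqrt(2*g*h), A = Q/v
Velocity: v = sqrt(2 * 981 * 26) = sqrt(51012) = 225.8584 cm/s
Sprue area: A = Q / v = 445 / 225.8584 = 1.9703 cm^2

Answer: 1.9703 cm^2


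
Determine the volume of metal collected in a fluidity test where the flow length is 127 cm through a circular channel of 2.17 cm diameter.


Formula: V = pi * (d/2)^2 * L  (cylinder volume)
Radius = 2.17/2 = 1.085 cm
V = pi * 1.085^2 * 127 = 469.6919 cm^3

Answer: 469.6919 cm^3


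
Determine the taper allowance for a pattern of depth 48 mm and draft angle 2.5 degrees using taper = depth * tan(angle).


Formula: taper = depth * tan(draft_angle)
tan(2.5 deg) = 0.0436609
taper = 48 mm * 0.0436609 = 2.0957 mm

2.0957 mm


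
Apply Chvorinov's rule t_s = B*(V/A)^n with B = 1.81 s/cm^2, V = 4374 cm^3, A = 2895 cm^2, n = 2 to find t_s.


Formula: t_s = B * (V/A)^n  (Chvorinov's rule, n=2)
Modulus M = V/A = 4374/2895 = 1.510881 cm
M^2 = 1.510881^2 = 2.282761 cm^2
t_s = 1.81 * 2.282761 = 4.1318 s

4.1318 s


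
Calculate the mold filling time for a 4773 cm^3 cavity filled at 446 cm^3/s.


Formula: t_fill = V_mold / Q_flow
t = 4773 cm^3 / 446 cm^3/s = 10.7018 s

10.7018 s


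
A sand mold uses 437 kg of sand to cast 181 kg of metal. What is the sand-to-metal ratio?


Formula: Sand-to-Metal Ratio = W_sand / W_metal
Ratio = 437 kg / 181 kg = 2.4144

Final answer: 2.4144


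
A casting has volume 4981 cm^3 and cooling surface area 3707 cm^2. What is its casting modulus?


Formula: Casting Modulus M = V / A
M = 4981 cm^3 / 3707 cm^2 = 1.3437 cm

Answer: 1.3437 cm


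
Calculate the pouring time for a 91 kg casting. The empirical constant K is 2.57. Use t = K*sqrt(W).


Formula: t = K * sqrt(W)
sqrt(W) = sqrt(91) = 9.53939
t = 2.57 * 9.53939 = 24.5162 s


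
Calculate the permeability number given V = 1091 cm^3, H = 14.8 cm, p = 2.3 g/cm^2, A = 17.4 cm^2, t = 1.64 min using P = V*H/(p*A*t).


Formula: Permeability Number P = (V * H) / (p * A * t)
Numerator: V * H = 1091 * 14.8 = 16146.8
Denominator: p * A * t = 2.3 * 17.4 * 1.64 = 65.6328
P = 16146.8 / 65.6328 = 246.0172

Answer: 246.0172


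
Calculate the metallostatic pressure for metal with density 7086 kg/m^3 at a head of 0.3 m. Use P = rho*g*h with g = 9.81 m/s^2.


Formula: P = rho * g * h
rho * g = 7086 * 9.81 = 69513.66 N/m^3
P = 69513.66 * 0.3 = 20854.0980 Pa


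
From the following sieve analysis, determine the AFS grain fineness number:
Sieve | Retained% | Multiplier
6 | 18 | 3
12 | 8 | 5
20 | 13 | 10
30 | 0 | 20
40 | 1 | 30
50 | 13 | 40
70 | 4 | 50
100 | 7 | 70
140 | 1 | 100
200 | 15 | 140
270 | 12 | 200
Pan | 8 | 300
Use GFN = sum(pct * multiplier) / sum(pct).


Formula: GFN = sum(pct * multiplier) / sum(pct)
sum(pct * multiplier) = 8464
sum(pct) = 100
GFN = 8464 / 100 = 84.64

Final answer: 84.64


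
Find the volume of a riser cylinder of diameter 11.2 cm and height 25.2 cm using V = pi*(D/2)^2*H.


Formula: V = pi * (D/2)^2 * H  (cylinder volume)
Radius = D/2 = 11.2/2 = 5.6 cm
V = pi * 5.6^2 * 25.2 = 2482.7127 cm^3


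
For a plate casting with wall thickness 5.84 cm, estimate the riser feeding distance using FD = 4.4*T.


Formula: FD = 4.4 * T  (riser feeding-distance rule)
FD = 4.4 * 5.84 cm = 25.6960 cm

Answer: 25.6960 cm


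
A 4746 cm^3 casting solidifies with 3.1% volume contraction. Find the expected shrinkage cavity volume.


Formula: V_shrink = V_casting * shrinkage_pct / 100
V_shrink = 4746 cm^3 * 3.1 / 100 = 147.1260 cm^3

Final answer: 147.1260 cm^3


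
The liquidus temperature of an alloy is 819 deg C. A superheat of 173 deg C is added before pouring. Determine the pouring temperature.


Formula: T_pour = T_melt + Superheat
T_pour = 819 + 173 = 992 deg C

Final answer: 992 deg C


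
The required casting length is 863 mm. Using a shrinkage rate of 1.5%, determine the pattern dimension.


Formula: L_pattern = L_casting * (1 + shrinkage_rate/100)
Shrinkage factor = 1 + 1.5/100 = 1.015
L_pattern = 863 mm * 1.015 = 875.9450 mm


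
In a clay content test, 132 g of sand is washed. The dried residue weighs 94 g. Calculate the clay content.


Formula: Clay% = (W_total - W_washed) / W_total * 100
Clay mass = 132 - 94 = 38 g
Clay% = 38 / 132 * 100 = 28.7879%

Final answer: 28.7879%


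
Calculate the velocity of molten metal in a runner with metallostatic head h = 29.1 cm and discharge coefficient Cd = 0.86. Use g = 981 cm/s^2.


Formula: v = Cd * sqrt(2 * g * h)  (Torricelli with discharge coefficient)
2*g*h = 2 * 981 * 29.1 = 57094.2 cm^2/s^2
sqrt(57094.2) = 238.94393 cm/s
v = 0.86 * 238.94393 = 205.4918 cm/s

Final answer: 205.4918 cm/s


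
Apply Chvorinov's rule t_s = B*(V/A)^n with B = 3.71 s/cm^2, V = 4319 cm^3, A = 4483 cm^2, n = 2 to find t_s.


Formula: t_s = B * (V/A)^n  (Chvorinov's rule, n=2)
Modulus M = V/A = 4319/4483 = 0.963417 cm
M^2 = 0.963417^2 = 0.928172 cm^2
t_s = 3.71 * 0.928172 = 3.4435 s

Final answer: 3.4435 s


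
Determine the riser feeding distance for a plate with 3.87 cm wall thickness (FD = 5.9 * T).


Formula: FD = 5.9 * T  (riser feeding-distance rule)
FD = 5.9 * 3.87 cm = 22.8330 cm

Answer: 22.8330 cm


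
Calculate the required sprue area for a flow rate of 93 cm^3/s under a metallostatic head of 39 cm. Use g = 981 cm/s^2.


Formula: v = sqrt(2*g*h), A = Q/v
Velocity: v = sqrt(2 * 981 * 39) = sqrt(76518) = 276.6189 cm/s
Sprue area: A = Q / v = 93 / 276.6189 = 0.3362 cm^2

Answer: 0.3362 cm^2


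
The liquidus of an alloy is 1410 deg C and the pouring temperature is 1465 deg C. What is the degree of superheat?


Formula: Superheat = T_pour - T_melt
Superheat = 1465 - 1410 = 55 deg C


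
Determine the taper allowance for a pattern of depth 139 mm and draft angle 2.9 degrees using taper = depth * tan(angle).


Formula: taper = depth * tan(draft_angle)
tan(2.9 deg) = 0.0506578
taper = 139 mm * 0.0506578 = 7.0414 mm

Answer: 7.0414 mm


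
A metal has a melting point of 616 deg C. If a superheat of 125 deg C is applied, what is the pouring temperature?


Formula: T_pour = T_melt + Superheat
T_pour = 616 + 125 = 741 deg C

741 deg C


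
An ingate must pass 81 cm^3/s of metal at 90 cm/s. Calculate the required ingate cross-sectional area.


Formula: A_ingate = Q / v  (continuity equation)
A = 81 cm^3/s / 90 cm/s = 0.9000 cm^2

0.9000 cm^2


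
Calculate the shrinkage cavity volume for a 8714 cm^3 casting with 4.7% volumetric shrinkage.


Formula: V_shrink = V_casting * shrinkage_pct / 100
V_shrink = 8714 cm^3 * 4.7 / 100 = 409.5580 cm^3

Final answer: 409.5580 cm^3


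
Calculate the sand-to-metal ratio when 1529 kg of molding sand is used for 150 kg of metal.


Formula: Sand-to-Metal Ratio = W_sand / W_metal
Ratio = 1529 kg / 150 kg = 10.1933


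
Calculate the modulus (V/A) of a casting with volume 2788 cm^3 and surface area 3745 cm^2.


Formula: Casting Modulus M = V / A
M = 2788 cm^3 / 3745 cm^2 = 0.7445 cm

Final answer: 0.7445 cm


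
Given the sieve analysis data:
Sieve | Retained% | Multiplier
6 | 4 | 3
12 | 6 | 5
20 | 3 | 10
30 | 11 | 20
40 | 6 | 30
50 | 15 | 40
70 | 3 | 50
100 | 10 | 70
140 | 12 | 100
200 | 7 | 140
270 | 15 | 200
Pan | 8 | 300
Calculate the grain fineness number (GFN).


Formula: GFN = sum(pct * multiplier) / sum(pct)
sum(pct * multiplier) = 9502
sum(pct) = 100
GFN = 9502 / 100 = 95.02

95.02


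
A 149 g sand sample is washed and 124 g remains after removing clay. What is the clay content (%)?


Formula: Clay% = (W_total - W_washed) / W_total * 100
Clay mass = 149 - 124 = 25 g
Clay% = 25 / 149 * 100 = 16.7785%

16.7785%


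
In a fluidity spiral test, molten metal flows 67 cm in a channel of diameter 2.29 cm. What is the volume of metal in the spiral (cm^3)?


Formula: V = pi * (d/2)^2 * L  (cylinder volume)
Radius = 2.29/2 = 1.145 cm
V = pi * 1.145^2 * 67 = 275.9533 cm^3


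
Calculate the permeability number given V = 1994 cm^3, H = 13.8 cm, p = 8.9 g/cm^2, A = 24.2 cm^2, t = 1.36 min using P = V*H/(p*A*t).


Formula: Permeability Number P = (V * H) / (p * A * t)
Numerator: V * H = 1994 * 13.8 = 27517.2
Denominator: p * A * t = 8.9 * 24.2 * 1.36 = 292.9168
P = 27517.2 / 292.9168 = 93.9420

93.9420


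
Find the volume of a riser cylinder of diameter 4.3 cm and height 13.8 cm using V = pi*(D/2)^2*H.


Formula: V = pi * (D/2)^2 * H  (cylinder volume)
Radius = D/2 = 4.3/2 = 2.15 cm
V = pi * 2.15^2 * 13.8 = 200.4038 cm^3

Answer: 200.4038 cm^3


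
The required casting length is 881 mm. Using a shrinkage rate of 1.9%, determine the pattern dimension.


Formula: L_pattern = L_casting * (1 + shrinkage_rate/100)
Shrinkage factor = 1 + 1.9/100 = 1.019
L_pattern = 881 mm * 1.019 = 897.7390 mm


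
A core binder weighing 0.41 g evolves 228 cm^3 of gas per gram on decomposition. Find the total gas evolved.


Formula: V_gas = W_binder * gas_evolution_rate
V = 0.41 g * 228 cm^3/g = 93.4800 cm^3


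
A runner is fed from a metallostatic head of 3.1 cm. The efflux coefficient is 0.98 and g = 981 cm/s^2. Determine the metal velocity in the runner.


Formula: v = Cd * sqrt(2 * g * h)  (Torricelli with discharge coefficient)
2*g*h = 2 * 981 * 3.1 = 6082.2 cm^2/s^2
sqrt(6082.2) = 77.98846 cm/s
v = 0.98 * 77.98846 = 76.4287 cm/s

Answer: 76.4287 cm/s


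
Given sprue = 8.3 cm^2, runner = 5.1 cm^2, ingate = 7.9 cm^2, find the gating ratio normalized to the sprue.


Sprue:Runner:Ingate = 1 : 5.1/8.3 : 7.9/8.3 = 1:0.61:0.95

Answer: 1:0.61:0.95


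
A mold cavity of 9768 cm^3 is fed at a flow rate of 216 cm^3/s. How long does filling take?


Formula: t_fill = V_mold / Q_flow
t = 9768 cm^3 / 216 cm^3/s = 45.2222 s

45.2222 s


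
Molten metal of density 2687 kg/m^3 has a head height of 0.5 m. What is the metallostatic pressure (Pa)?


Formula: P = rho * g * h
rho * g = 2687 * 9.81 = 26359.47 N/m^3
P = 26359.47 * 0.5 = 13179.7350 Pa

Answer: 13179.7350 Pa


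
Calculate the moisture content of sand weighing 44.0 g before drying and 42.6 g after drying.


Formula: MC = (W_wet - W_dry) / W_wet * 100
Water mass = 44.0 - 42.6 = 1.4 g
MC = 1.4 / 44.0 * 100 = 3.1818%

Answer: 3.1818%


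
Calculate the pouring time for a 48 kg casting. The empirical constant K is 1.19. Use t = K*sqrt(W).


Formula: t = K * sqrt(W)
sqrt(W) = sqrt(48) = 6.92820
t = 1.19 * 6.92820 = 8.2446 s


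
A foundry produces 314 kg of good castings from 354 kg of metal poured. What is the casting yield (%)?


Formula: Casting Yield = (W_good / W_total) * 100
Yield = (314 kg / 354 kg) * 100 = 88.7006%

Answer: 88.7006%


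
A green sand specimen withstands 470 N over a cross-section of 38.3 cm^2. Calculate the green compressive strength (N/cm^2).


Formula: Compressive Strength = Force / Area
Strength = 470 N / 38.3 cm^2 = 12.2715 N/cm^2

Final answer: 12.2715 N/cm^2


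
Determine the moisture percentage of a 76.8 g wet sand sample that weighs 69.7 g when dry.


Formula: MC = (W_wet - W_dry) / W_wet * 100
Water mass = 76.8 - 69.7 = 7.1 g
MC = 7.1 / 76.8 * 100 = 9.2448%


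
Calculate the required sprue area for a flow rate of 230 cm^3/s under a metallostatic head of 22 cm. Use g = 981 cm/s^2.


Formula: v = sqrt(2*g*h), A = Q/v
Velocity: v = sqrt(2 * 981 * 22) = sqrt(43164) = 207.7595 cm/s
Sprue area: A = Q / v = 230 / 207.7595 = 1.1070 cm^2

Answer: 1.1070 cm^2


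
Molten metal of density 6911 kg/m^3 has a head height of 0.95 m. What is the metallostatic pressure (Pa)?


Formula: P = rho * g * h
rho * g = 6911 * 9.81 = 67796.91 N/m^3
P = 67796.91 * 0.95 = 64407.0645 Pa

64407.0645 Pa


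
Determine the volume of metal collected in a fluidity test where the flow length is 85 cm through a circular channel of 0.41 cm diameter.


Formula: V = pi * (d/2)^2 * L  (cylinder volume)
Radius = 0.41/2 = 0.205 cm
V = pi * 0.205^2 * 85 = 11.2222 cm^3

Final answer: 11.2222 cm^3


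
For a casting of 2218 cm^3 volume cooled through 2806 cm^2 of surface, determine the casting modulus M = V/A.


Formula: Casting Modulus M = V / A
M = 2218 cm^3 / 2806 cm^2 = 0.7904 cm

Answer: 0.7904 cm


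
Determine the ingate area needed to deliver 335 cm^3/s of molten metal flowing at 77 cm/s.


Formula: A_ingate = Q / v  (continuity equation)
A = 335 cm^3/s / 77 cm/s = 4.3506 cm^2

4.3506 cm^2


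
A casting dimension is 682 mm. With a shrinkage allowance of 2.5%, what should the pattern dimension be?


Formula: L_pattern = L_casting * (1 + shrinkage_rate/100)
Shrinkage factor = 1 + 2.5/100 = 1.025
L_pattern = 682 mm * 1.025 = 699.0500 mm

Answer: 699.0500 mm
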